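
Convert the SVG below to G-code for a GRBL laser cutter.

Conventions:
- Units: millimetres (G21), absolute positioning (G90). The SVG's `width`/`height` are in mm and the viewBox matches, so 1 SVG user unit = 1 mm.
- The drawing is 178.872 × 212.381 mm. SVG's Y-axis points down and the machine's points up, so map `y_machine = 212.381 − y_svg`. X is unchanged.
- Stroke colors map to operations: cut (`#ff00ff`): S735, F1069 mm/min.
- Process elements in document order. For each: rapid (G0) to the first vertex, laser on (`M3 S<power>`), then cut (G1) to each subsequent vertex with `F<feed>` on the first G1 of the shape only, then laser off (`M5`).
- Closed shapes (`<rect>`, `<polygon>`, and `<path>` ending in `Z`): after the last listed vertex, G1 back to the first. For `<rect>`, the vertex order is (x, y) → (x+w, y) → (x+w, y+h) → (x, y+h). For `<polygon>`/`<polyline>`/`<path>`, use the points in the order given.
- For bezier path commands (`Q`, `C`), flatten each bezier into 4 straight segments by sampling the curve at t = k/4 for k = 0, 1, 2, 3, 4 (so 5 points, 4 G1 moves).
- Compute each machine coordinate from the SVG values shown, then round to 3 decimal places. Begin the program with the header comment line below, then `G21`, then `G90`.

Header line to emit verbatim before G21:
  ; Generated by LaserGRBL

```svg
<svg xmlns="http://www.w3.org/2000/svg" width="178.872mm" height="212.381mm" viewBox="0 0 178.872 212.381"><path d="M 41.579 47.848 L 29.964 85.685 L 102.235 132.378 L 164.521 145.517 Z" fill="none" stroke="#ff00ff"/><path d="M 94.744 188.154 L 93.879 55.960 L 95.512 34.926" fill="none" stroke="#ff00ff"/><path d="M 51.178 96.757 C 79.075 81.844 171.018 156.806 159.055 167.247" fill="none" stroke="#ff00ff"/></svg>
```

; Generated by LaserGRBL
G21
G90
G0 X41.579 Y164.533
M3 S735
G1 X29.964 Y126.696 F1069
G1 X102.235 Y80.003
G1 X164.521 Y66.864
G1 X41.579 Y164.533
M5
G0 X94.744 Y24.227
M3 S735
G1 X93.879 Y156.421 F1069
G1 X95.512 Y177.455
M5
G0 X51.178 Y115.624
M3 S735
G1 X81.485 Y112.370 F1069
G1 X120.064 Y89.887
G1 X151.169 Y62.650
G1 X159.055 Y45.134
M5

viewBox `0 0 178.872 212.381` with mm width/height → 1 unit = 1 mm. Flip: y_m = 212.381 − y_svg.

**Shape 1** — `<path>` closed polygon, stroke `#ff00ff` → cut (S735, F1069). Machine vertices: (41.579,164.533) → (29.964,126.696) → (102.235,80.003) → (164.521,66.864) → (41.579,164.533). Closed: final G1 returns to the first vertex.

**Shape 2** — `<path>` open polyline, stroke `#ff00ff` → cut (S735, F1069). Machine vertices: (94.744,24.227) → (93.879,156.421) → (95.512,177.455). Open path.

**Shape 3** — `<path>` cubic bezier, stroke `#ff00ff` → cut (S735, F1069). Control points (SVG): P0=(51.178,96.757), P1=(79.075,81.844), P2=(171.018,156.806), P3=(159.055,167.247); sampled at t=k/4. Machine vertices: (51.178,115.624) → (81.485,112.370) → (120.064,89.887) → (151.169,62.650) → (159.055,45.134). Open path.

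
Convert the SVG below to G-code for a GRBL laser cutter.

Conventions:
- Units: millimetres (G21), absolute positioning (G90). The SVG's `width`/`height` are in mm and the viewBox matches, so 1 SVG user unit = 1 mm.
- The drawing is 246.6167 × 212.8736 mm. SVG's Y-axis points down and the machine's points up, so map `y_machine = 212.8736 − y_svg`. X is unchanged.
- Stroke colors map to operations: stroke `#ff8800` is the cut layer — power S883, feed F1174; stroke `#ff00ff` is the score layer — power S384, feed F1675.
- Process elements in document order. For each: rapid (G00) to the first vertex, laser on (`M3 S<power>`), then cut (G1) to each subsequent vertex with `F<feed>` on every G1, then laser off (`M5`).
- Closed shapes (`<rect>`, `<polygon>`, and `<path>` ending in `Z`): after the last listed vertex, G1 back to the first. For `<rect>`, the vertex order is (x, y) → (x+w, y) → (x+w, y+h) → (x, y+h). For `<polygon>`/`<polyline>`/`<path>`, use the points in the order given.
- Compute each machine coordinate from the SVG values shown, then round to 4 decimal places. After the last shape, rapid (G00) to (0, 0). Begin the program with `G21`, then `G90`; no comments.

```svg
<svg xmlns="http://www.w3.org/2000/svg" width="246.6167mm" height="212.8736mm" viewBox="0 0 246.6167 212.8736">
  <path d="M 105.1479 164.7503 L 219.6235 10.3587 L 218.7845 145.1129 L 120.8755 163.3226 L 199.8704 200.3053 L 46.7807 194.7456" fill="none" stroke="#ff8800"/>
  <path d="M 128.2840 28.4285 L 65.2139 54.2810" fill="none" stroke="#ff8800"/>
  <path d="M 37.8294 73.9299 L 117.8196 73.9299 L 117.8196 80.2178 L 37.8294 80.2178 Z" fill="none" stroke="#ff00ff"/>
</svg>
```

viewBox `0 0 246.6167 212.8736` with mm width/height → 1 unit = 1 mm. Flip: y_m = 212.8736 − y_svg.

**Shape 1** — `<path>` open polyline, stroke `#ff8800` → cut (S883, F1174). Machine vertices: (105.1479,48.1233) → (219.6235,202.5149) → (218.7845,67.7607) → (120.8755,49.5510) → (199.8704,12.5683) → (46.7807,18.1280). Open path.

**Shape 2** — `<path>` line segment, stroke `#ff8800` → cut (S883, F1174). Machine vertices: (128.2840,184.4451) → (65.2139,158.5926). Open path.

**Shape 3** — `<path>` rectangle, stroke `#ff00ff` → score (S384, F1675). Machine vertices: (37.8294,138.9437) → (117.8196,138.9437) → (117.8196,132.6558) → (37.8294,132.6558) → (37.8294,138.9437). Closed: final G1 returns to the first vertex.

G21
G90
G00 X105.1479 Y48.1233
M3 S883
G1 X219.6235 Y202.5149 F1174
G1 X218.7845 Y67.7607 F1174
G1 X120.8755 Y49.5510 F1174
G1 X199.8704 Y12.5683 F1174
G1 X46.7807 Y18.1280 F1174
M5
G00 X128.2840 Y184.4451
M3 S883
G1 X65.2139 Y158.5926 F1174
M5
G00 X37.8294 Y138.9437
M3 S384
G1 X117.8196 Y138.9437 F1675
G1 X117.8196 Y132.6558 F1675
G1 X37.8294 Y132.6558 F1675
G1 X37.8294 Y138.9437 F1675
M5
G00 X0.0000 Y0.0000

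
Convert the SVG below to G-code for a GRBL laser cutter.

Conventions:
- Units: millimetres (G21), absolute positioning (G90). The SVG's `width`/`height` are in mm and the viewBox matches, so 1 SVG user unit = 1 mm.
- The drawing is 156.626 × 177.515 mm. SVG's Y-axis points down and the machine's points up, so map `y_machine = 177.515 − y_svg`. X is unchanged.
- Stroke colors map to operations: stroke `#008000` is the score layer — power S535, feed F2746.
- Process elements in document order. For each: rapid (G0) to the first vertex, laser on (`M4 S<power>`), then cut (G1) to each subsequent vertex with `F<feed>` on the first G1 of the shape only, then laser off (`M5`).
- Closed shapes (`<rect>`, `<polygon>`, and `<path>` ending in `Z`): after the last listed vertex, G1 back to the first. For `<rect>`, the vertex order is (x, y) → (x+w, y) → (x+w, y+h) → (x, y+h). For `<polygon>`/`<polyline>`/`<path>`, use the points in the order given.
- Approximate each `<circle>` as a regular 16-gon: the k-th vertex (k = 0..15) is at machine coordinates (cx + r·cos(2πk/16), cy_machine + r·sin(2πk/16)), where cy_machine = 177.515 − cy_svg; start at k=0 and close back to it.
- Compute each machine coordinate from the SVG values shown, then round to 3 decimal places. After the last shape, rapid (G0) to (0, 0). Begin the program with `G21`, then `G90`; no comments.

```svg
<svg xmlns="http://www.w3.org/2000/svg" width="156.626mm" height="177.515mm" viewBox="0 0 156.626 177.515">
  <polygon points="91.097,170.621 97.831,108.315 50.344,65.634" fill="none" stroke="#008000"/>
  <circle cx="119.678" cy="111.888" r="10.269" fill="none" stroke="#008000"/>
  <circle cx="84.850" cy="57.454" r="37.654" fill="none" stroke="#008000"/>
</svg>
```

viewBox `0 0 156.626 177.515` with mm width/height → 1 unit = 1 mm. Flip: y_m = 177.515 − y_svg.

**Shape 1** — `<polygon>` closed polygon, stroke `#008000` → score (S535, F2746). Machine vertices: (91.097,6.894) → (97.831,69.200) → (50.344,111.881) → (91.097,6.894). Closed: final G1 returns to the first vertex.

**Shape 2** — `<circle>` circle, stroke `#008000` → score (S535, F2746). Machine vertices: (129.947,65.627) → (129.165,69.557) → (126.939,72.888) → (123.608,75.114) → (119.678,75.896) → (115.748,75.114) → (112.417,72.888) → (110.191,69.557) → (109.409,65.627) → (110.191,61.697) → (112.417,58.366) → (115.748,56.140) → (119.678,55.358) → (123.608,56.140) → (126.939,58.366) → (129.165,61.697) → (129.947,65.627). Closed: final G1 returns to the first vertex.

**Shape 3** — `<circle>` circle, stroke `#008000` → score (S535, F2746). Machine vertices: (122.504,120.061) → (119.638,134.471) → (111.475,146.686) → (99.260,154.849) → (84.850,157.715) → (70.440,154.849) → (58.225,146.686) → (50.062,134.471) → (47.196,120.061) → (50.062,105.651) → (58.225,93.436) → (70.440,85.273) → (84.850,82.407) → (99.260,85.273) → (111.475,93.436) → (119.638,105.651) → (122.504,120.061). Closed: final G1 returns to the first vertex.

G21
G90
G0 X91.097 Y6.894
M4 S535
G1 X97.831 Y69.200 F2746
G1 X50.344 Y111.881
G1 X91.097 Y6.894
M5
G0 X129.947 Y65.627
M4 S535
G1 X129.165 Y69.557 F2746
G1 X126.939 Y72.888
G1 X123.608 Y75.114
G1 X119.678 Y75.896
G1 X115.748 Y75.114
G1 X112.417 Y72.888
G1 X110.191 Y69.557
G1 X109.409 Y65.627
G1 X110.191 Y61.697
G1 X112.417 Y58.366
G1 X115.748 Y56.140
G1 X119.678 Y55.358
G1 X123.608 Y56.140
G1 X126.939 Y58.366
G1 X129.165 Y61.697
G1 X129.947 Y65.627
M5
G0 X122.504 Y120.061
M4 S535
G1 X119.638 Y134.471 F2746
G1 X111.475 Y146.686
G1 X99.260 Y154.849
G1 X84.850 Y157.715
G1 X70.440 Y154.849
G1 X58.225 Y146.686
G1 X50.062 Y134.471
G1 X47.196 Y120.061
G1 X50.062 Y105.651
G1 X58.225 Y93.436
G1 X70.440 Y85.273
G1 X84.850 Y82.407
G1 X99.260 Y85.273
G1 X111.475 Y93.436
G1 X119.638 Y105.651
G1 X122.504 Y120.061
M5
G0 X0.000 Y0.000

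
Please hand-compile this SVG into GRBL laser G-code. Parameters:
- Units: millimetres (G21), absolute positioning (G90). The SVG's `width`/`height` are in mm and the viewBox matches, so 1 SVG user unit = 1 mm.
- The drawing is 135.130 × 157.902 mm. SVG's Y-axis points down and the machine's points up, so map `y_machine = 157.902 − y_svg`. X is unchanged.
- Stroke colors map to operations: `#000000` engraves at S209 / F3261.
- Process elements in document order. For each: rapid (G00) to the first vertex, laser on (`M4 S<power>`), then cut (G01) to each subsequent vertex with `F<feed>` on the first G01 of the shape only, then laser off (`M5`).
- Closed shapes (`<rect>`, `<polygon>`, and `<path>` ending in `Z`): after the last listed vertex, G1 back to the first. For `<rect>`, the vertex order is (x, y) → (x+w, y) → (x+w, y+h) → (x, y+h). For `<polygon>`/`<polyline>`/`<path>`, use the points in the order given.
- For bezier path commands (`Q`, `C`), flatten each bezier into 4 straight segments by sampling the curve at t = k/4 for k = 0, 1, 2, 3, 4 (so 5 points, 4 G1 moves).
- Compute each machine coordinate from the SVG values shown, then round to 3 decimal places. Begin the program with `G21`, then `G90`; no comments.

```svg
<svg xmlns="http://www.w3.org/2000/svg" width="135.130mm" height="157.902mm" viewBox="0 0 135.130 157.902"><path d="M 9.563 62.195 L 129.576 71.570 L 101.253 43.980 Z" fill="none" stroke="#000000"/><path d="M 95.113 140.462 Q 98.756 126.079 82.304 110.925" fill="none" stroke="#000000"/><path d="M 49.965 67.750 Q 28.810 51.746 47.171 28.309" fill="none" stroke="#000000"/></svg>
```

Since the viewBox matches the mm dimensions, user units are millimetres directly. The only transform is the Y-flip y_m = 157.902 − y_svg.

Shape 1 is a closed polygon drawn with `<path>`. Its stroke #000000 means engrave at S209, F3261. After flipping Y the toolpath is (9.563,95.707) → (129.576,86.332) → (101.253,113.922) → (9.563,95.707), returning to the start.

Shape 2 is a quadratic bezier drawn with `<path>`. Its stroke #000000 means engrave at S209, F3261. After flipping Y the toolpath is (95.113,17.440) → (95.679,24.680) → (93.732,32.016) → (89.274,39.448) → (82.304,46.977).

Shape 3 is a quadratic bezier drawn with `<path>`. Its stroke #000000 means engrave at S209, F3261. After flipping Y the toolpath is (49.965,90.152) → (41.857,98.619) → (38.689,108.014) → (40.460,118.339) → (47.171,129.593).

G21
G90
G00 X9.563 Y95.707
M4 S209
G01 X129.576 Y86.332 F3261
G01 X101.253 Y113.922
G01 X9.563 Y95.707
M5
G00 X95.113 Y17.440
M4 S209
G01 X95.679 Y24.680 F3261
G01 X93.732 Y32.016
G01 X89.274 Y39.448
G01 X82.304 Y46.977
M5
G00 X49.965 Y90.152
M4 S209
G01 X41.857 Y98.619 F3261
G01 X38.689 Y108.014
G01 X40.460 Y118.339
G01 X47.171 Y129.593
M5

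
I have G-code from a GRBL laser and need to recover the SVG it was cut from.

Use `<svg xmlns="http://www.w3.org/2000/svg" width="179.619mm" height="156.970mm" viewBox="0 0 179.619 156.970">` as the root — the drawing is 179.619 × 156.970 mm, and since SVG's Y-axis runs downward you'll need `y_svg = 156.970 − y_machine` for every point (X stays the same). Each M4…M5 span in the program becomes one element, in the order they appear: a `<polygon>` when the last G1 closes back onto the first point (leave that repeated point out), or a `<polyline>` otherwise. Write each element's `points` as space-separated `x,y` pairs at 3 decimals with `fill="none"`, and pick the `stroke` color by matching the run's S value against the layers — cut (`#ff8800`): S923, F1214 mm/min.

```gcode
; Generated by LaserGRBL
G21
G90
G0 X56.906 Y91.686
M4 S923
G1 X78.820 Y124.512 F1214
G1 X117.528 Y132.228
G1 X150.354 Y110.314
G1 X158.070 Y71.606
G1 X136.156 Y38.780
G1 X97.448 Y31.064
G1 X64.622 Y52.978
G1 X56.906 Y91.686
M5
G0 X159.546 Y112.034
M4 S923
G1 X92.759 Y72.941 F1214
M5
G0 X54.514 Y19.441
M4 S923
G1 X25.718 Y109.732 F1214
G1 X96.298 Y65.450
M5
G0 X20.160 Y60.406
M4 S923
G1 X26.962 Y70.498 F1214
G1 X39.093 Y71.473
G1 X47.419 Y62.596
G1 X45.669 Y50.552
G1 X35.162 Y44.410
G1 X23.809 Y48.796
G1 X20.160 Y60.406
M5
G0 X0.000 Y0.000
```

<svg xmlns="http://www.w3.org/2000/svg" width="179.619mm" height="156.970mm" viewBox="0 0 179.619 156.970">
  <polygon points="56.906,65.284 78.820,32.458 117.528,24.742 150.354,46.656 158.070,85.364 136.156,118.190 97.448,125.906 64.622,103.992" fill="none" stroke="#ff8800"/>
  <polyline points="159.546,44.936 92.759,84.029" fill="none" stroke="#ff8800"/>
  <polyline points="54.514,137.529 25.718,47.238 96.298,91.520" fill="none" stroke="#ff8800"/>
  <polygon points="20.160,96.564 26.962,86.472 39.093,85.497 47.419,94.374 45.669,106.418 35.162,112.560 23.809,108.174" fill="none" stroke="#ff8800"/>
</svg>

Machine Y-up, SVG Y-down with viewBox height 156.970, so y_svg = 156.970 − y_machine; X carries over. Every run uses S923, so all elements get stroke `#ff8800` (cut).

Run 1: The run returns to its start, so emit a `<polygon>` with points (Y-flipped): 56.906,65.284 78.820,32.458 117.528,24.742 150.354,46.656 158.070,85.364 136.156,118.190 97.448,125.906 64.622,103.992.

Run 2: The run is open, so emit a `<polyline>` with points (Y-flipped): 159.546,44.936 92.759,84.029.

Run 3: The run is open, so emit a `<polyline>` with points (Y-flipped): 54.514,137.529 25.718,47.238 96.298,91.520.

Run 4: The run returns to its start, so emit a `<polygon>` with points (Y-flipped): 20.160,96.564 26.962,86.472 39.093,85.497 47.419,94.374 45.669,106.418 35.162,112.560 23.809,108.174.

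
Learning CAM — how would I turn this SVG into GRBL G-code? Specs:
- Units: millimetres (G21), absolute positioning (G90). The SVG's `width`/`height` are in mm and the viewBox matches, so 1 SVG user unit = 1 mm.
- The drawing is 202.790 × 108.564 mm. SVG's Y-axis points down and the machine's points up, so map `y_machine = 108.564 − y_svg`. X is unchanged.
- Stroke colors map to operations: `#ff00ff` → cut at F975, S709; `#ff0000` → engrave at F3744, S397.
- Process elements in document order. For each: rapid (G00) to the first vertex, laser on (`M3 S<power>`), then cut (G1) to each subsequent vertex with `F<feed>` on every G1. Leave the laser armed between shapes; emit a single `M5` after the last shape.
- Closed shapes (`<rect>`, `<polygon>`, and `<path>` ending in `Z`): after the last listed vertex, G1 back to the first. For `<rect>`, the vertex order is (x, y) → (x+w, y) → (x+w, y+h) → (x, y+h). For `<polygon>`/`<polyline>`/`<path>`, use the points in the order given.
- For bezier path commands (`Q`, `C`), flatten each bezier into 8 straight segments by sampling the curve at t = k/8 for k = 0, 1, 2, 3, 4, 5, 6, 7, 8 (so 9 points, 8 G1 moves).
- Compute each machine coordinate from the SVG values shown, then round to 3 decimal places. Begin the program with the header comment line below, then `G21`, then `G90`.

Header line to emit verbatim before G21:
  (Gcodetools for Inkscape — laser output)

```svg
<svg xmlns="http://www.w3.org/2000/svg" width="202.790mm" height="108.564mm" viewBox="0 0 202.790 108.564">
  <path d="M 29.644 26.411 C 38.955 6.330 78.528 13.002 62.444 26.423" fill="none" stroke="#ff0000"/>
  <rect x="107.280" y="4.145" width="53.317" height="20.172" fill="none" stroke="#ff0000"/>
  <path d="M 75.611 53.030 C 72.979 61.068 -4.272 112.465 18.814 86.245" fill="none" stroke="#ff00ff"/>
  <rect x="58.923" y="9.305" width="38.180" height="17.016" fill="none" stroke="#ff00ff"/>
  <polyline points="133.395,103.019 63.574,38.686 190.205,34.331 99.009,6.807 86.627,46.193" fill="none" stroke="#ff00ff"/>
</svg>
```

1 u = 1 mm; y_m = 108.564 − y.

[1] `<path>` cubic bezier, #ff0000→engrave S397 F3744: (29.644,82.153) → (34.386,88.468) → (40.959,92.510) → (48.355,94.513) → (55.567,94.710) → (61.589,93.337) → (65.414,90.629) → (66.034,86.818) → (62.444,82.141)

[2] `<rect>` rectangle, #ff0000→engrave S397 F3744: (107.280,104.419) → (160.597,104.419) → (160.597,84.247) → (107.280,84.247) → (107.280,104.419) (closed)

[3] `<path>` cubic bezier, #ff00ff→cut S709 F975: (75.611,55.534) → (71.468,50.724) → (62.380,43.266) → (50.396,34.579) → (37.568,26.080) → (25.946,19.187) → (17.579,15.317) → (14.518,15.889) → (18.814,22.319)

[4] `<rect>` rectangle, #ff00ff→cut S709 F975: (58.923,99.259) → (97.103,99.259) → (97.103,82.243) → (58.923,82.243) → (58.923,99.259) (closed)

[5] `<polyline>` open polyline, #ff00ff→cut S709 F975: (133.395,5.545) → (63.574,69.878) → (190.205,74.233) → (99.009,101.757) → (86.627,62.371)

(Gcodetools for Inkscape — laser output)
G21
G90
G00 X29.644 Y82.153
M3 S397
G1 X34.386 Y88.468 F3744
G1 X40.959 Y92.510 F3744
G1 X48.355 Y94.513 F3744
G1 X55.567 Y94.710 F3744
G1 X61.589 Y93.337 F3744
G1 X65.414 Y90.629 F3744
G1 X66.034 Y86.818 F3744
G1 X62.444 Y82.141 F3744
G00 X107.280 Y104.419
M3 S397
G1 X160.597 Y104.419 F3744
G1 X160.597 Y84.247 F3744
G1 X107.280 Y84.247 F3744
G1 X107.280 Y104.419 F3744
G00 X75.611 Y55.534
M3 S709
G1 X71.468 Y50.724 F975
G1 X62.380 Y43.266 F975
G1 X50.396 Y34.579 F975
G1 X37.568 Y26.080 F975
G1 X25.946 Y19.187 F975
G1 X17.579 Y15.317 F975
G1 X14.518 Y15.889 F975
G1 X18.814 Y22.319 F975
G00 X58.923 Y99.259
M3 S709
G1 X97.103 Y99.259 F975
G1 X97.103 Y82.243 F975
G1 X58.923 Y82.243 F975
G1 X58.923 Y99.259 F975
G00 X133.395 Y5.545
M3 S709
G1 X63.574 Y69.878 F975
G1 X190.205 Y74.233 F975
G1 X99.009 Y101.757 F975
G1 X86.627 Y62.371 F975
M5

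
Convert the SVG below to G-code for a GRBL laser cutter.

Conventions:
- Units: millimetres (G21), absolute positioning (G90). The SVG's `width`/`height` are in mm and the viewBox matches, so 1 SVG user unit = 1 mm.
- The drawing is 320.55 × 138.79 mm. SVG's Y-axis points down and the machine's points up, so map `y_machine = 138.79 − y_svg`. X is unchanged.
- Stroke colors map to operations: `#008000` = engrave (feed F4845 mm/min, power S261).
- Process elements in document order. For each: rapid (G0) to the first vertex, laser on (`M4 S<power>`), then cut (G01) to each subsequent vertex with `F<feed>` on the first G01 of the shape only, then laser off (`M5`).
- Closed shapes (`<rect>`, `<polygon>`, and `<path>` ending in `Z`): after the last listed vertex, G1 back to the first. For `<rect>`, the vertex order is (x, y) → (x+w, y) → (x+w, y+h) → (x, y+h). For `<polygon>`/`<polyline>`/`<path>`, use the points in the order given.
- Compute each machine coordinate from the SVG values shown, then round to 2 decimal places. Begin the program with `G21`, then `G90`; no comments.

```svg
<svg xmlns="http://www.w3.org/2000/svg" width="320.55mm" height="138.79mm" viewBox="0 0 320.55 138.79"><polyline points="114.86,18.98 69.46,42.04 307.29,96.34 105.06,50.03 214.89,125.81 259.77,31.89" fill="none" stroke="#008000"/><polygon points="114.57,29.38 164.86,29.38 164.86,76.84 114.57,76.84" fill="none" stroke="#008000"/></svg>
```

viewBox `0 0 320.55 138.79` with mm width/height → 1 unit = 1 mm. Flip: y_m = 138.79 − y_svg.

**Shape 1** — `<polyline>` open polyline, stroke `#008000` → engrave (S261, F4845). Machine vertices: (114.86,119.81) → (69.46,96.75) → (307.29,42.45) → (105.06,88.76) → (214.89,12.98) → (259.77,106.90). Open path.

**Shape 2** — `<polygon>` rectangle, stroke `#008000` → engrave (S261, F4845). Machine vertices: (114.57,109.41) → (164.86,109.41) → (164.86,61.95) → (114.57,61.95) → (114.57,109.41). Closed: final G1 returns to the first vertex.

G21
G90
G0 X114.86 Y119.81
M4 S261
G01 X69.46 Y96.75 F4845
G01 X307.29 Y42.45
G01 X105.06 Y88.76
G01 X214.89 Y12.98
G01 X259.77 Y106.90
M5
G0 X114.57 Y109.41
M4 S261
G01 X164.86 Y109.41 F4845
G01 X164.86 Y61.95
G01 X114.57 Y61.95
G01 X114.57 Y109.41
M5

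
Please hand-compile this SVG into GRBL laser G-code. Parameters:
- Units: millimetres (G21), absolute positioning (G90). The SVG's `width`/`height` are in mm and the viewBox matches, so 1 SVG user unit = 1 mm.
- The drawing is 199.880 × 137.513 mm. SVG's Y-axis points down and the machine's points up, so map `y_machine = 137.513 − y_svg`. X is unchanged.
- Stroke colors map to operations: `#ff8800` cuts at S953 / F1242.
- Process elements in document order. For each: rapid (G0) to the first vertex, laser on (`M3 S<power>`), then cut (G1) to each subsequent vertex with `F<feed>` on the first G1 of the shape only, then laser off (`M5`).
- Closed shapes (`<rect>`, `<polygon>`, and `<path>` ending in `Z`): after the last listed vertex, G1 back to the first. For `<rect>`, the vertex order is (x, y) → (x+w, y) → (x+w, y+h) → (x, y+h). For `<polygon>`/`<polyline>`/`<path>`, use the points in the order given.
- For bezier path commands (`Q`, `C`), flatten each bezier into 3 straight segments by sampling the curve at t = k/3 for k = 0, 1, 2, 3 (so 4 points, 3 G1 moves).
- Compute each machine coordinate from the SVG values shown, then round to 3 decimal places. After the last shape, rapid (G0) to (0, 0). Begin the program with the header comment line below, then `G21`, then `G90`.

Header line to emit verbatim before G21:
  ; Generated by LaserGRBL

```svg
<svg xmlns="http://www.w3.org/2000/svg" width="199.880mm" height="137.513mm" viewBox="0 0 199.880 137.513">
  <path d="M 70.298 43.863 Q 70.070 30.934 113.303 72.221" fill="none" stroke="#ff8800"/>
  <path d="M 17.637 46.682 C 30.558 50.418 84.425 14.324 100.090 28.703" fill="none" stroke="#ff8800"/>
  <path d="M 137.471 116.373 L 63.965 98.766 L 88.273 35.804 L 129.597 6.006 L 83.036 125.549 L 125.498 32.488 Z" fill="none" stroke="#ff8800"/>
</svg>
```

; Generated by LaserGRBL
G21
G90
G0 X70.298 Y93.650
M3 S953
G1 X74.975 Y96.245 F1242
G1 X89.310 Y86.793
G1 X113.303 Y65.292
M5
G0 X17.637 Y90.831
M3 S953
G1 X41.275 Y97.027 F1242
G1 X74.622 Y109.709
G1 X100.090 Y108.810
M5
G0 X137.471 Y21.140
M3 S953
G1 X63.965 Y38.747 F1242
G1 X88.273 Y101.709
G1 X129.597 Y131.507
G1 X83.036 Y11.964
G1 X125.498 Y105.025
G1 X137.471 Y21.140
M5
G0 X0.000 Y0.000

1 u = 1 mm; y_m = 137.513 − y.

[1] `<path>` quadratic bezier, #ff8800→cut S953 F1242: (70.298,93.650) → (74.975,96.245) → (89.310,86.793) → (113.303,65.292)

[2] `<path>` cubic bezier, #ff8800→cut S953 F1242: (17.637,90.831) → (41.275,97.027) → (74.622,109.709) → (100.090,108.810)

[3] `<path>` closed polygon, #ff8800→cut S953 F1242: (137.471,21.140) → (63.965,38.747) → (88.273,101.709) → (129.597,131.507) → (83.036,11.964) → (125.498,105.025) → (137.471,21.140) (closed)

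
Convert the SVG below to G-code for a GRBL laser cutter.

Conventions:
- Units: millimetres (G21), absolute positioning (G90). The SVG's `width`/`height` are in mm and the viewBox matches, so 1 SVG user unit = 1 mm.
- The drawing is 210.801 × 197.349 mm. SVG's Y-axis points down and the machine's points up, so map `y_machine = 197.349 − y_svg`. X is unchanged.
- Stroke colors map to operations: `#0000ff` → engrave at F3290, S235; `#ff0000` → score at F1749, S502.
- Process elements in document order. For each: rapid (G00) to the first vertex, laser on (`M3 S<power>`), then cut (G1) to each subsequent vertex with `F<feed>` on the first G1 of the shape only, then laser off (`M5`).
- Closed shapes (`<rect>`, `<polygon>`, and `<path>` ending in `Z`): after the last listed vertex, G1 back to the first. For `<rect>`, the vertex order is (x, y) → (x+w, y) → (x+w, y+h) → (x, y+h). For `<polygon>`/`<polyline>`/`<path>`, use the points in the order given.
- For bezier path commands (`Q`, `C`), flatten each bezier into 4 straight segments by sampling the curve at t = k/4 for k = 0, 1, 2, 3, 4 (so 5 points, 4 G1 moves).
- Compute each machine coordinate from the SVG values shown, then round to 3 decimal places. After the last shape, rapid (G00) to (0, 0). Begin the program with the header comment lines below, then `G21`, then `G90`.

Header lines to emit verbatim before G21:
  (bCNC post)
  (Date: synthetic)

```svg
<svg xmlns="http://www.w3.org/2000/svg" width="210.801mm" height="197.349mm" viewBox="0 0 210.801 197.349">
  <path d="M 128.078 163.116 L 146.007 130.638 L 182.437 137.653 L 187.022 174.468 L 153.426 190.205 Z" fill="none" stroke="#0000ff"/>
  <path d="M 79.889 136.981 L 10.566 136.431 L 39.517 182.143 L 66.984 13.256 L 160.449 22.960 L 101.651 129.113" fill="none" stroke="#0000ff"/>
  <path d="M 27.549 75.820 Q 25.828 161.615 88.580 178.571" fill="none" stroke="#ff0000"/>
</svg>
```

Since the viewBox matches the mm dimensions, user units are millimetres directly. The only transform is the Y-flip y_m = 197.349 − y_svg.

Shape 1 is a regular polygon drawn with `<path>`. Its stroke #0000ff means engrave at S235, F3290. After flipping Y the toolpath is (128.078,34.233) → (146.007,66.711) → (182.437,59.696) → (187.022,22.881) → (153.426,7.144) → (128.078,34.233), returning to the start.

Shape 2 is a open polyline drawn with `<path>`. Its stroke #0000ff means engrave at S235, F3290. After flipping Y the toolpath is (79.889,60.368) → (10.566,60.918) → (39.517,15.206) → (66.984,184.093) → (160.449,174.389) → (101.651,68.236).

Shape 3 is a quadratic bezier drawn with `<path>`. Its stroke #ff0000 means score at S502, F1749. After flipping Y the toolpath is (27.549,121.529) → (30.718,82.934) → (41.946,52.944) → (61.234,31.558) → (88.580,18.778).

(bCNC post)
(Date: synthetic)
G21
G90
G00 X128.078 Y34.233
M3 S235
G1 X146.007 Y66.711 F3290
G1 X182.437 Y59.696
G1 X187.022 Y22.881
G1 X153.426 Y7.144
G1 X128.078 Y34.233
M5
G00 X79.889 Y60.368
M3 S235
G1 X10.566 Y60.918 F3290
G1 X39.517 Y15.206
G1 X66.984 Y184.093
G1 X160.449 Y174.389
G1 X101.651 Y68.236
M5
G00 X27.549 Y121.529
M3 S502
G1 X30.718 Y82.934 F1749
G1 X41.946 Y52.944
G1 X61.234 Y31.558
G1 X88.580 Y18.778
M5
G00 X0.000 Y0.000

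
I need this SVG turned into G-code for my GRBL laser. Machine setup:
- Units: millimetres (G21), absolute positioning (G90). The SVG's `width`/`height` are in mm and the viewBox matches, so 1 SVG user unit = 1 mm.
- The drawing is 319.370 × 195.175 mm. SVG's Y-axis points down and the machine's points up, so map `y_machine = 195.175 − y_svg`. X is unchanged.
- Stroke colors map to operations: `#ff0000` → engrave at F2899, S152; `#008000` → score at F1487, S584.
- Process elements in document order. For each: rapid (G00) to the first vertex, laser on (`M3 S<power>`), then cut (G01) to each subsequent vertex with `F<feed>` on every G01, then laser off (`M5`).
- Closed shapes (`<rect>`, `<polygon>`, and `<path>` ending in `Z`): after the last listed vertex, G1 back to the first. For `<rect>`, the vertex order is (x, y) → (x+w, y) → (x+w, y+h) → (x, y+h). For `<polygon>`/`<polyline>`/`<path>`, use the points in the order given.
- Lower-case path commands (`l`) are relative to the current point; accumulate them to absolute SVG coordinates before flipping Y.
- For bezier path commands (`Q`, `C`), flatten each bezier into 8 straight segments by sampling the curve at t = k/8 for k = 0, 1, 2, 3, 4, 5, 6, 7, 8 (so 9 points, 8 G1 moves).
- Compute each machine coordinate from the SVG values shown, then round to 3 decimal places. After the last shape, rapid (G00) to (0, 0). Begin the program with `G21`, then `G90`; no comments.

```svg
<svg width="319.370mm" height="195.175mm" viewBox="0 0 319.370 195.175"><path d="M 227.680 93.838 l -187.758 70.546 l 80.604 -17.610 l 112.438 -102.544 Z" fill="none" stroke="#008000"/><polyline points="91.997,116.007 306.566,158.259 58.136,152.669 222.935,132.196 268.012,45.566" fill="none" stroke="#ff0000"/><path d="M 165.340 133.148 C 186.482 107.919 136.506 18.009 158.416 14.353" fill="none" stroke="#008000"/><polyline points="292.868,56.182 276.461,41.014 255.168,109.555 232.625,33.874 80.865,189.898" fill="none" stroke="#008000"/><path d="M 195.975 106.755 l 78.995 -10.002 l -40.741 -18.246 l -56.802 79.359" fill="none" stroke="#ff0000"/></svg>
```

G21
G90
G00 X227.680 Y101.337
M3 S584
G01 X39.922 Y30.791 F1487
G01 X120.526 Y48.401 F1487
G01 X232.964 Y150.945 F1487
G01 X227.680 Y101.337 F1487
M5
G00 X91.997 Y79.168
M3 S152
G01 X306.566 Y36.916 F2899
G01 X58.136 Y42.506 F2899
G01 X222.935 Y62.979 F2899
G01 X268.012 Y149.609 F2899
M5
G00 X165.340 Y62.027
M3 S584
G01 X170.214 Y74.225 F1487
G01 X170.096 Y90.718 F1487
G01 X166.663 Y109.737 F1487
G01 X161.590 Y129.514 F1487
G01 X156.553 Y148.280 F1487
G01 X153.228 Y164.266 F1487
G01 X153.290 Y175.703 F1487
G01 X158.416 Y180.822 F1487
M5
G00 X292.868 Y138.993
M3 S584
G01 X276.461 Y154.161 F1487
G01 X255.168 Y85.620 F1487
G01 X232.625 Y161.301 F1487
G01 X80.865 Y5.277 F1487
M5
G00 X195.975 Y88.420
M3 S152
G01 X274.970 Y98.422 F2899
G01 X234.229 Y116.668 F2899
G01 X177.427 Y37.309 F2899
M5
G00 X0.000 Y0.000

Since the viewBox matches the mm dimensions, user units are millimetres directly. The only transform is the Y-flip y_m = 195.175 − y_svg.

Shape 1 is a closed polygon drawn with `<path>`. Its stroke #008000 means score at S584, F1487. After flipping Y the toolpath is (227.680,101.337) → (39.922,30.791) → (120.526,48.401) → (232.964,150.945) → (227.680,101.337), returning to the start.

Shape 2 is a open polyline drawn with `<polyline>`. Its stroke #ff0000 means engrave at S152, F2899. After flipping Y the toolpath is (91.997,79.168) → (306.566,36.916) → (58.136,42.506) → (222.935,62.979) → (268.012,149.609).

Shape 3 is a cubic bezier drawn with `<path>`. Its stroke #008000 means score at S584, F1487. After flipping Y the toolpath is (165.340,62.027) → (170.214,74.225) → (170.096,90.718) → (166.663,109.737) → (161.590,129.514) → (156.553,148.280) → (153.228,164.266) → (153.290,175.703) → (158.416,180.822).

Shape 4 is a open polyline drawn with `<polyline>`. Its stroke #008000 means score at S584, F1487. After flipping Y the toolpath is (292.868,138.993) → (276.461,154.161) → (255.168,85.620) → (232.625,161.301) → (80.865,5.277).

Shape 5 is a open polyline drawn with `<path>`. Its stroke #ff0000 means engrave at S152, F2899. After flipping Y the toolpath is (195.975,88.420) → (274.970,98.422) → (234.229,116.668) → (177.427,37.309).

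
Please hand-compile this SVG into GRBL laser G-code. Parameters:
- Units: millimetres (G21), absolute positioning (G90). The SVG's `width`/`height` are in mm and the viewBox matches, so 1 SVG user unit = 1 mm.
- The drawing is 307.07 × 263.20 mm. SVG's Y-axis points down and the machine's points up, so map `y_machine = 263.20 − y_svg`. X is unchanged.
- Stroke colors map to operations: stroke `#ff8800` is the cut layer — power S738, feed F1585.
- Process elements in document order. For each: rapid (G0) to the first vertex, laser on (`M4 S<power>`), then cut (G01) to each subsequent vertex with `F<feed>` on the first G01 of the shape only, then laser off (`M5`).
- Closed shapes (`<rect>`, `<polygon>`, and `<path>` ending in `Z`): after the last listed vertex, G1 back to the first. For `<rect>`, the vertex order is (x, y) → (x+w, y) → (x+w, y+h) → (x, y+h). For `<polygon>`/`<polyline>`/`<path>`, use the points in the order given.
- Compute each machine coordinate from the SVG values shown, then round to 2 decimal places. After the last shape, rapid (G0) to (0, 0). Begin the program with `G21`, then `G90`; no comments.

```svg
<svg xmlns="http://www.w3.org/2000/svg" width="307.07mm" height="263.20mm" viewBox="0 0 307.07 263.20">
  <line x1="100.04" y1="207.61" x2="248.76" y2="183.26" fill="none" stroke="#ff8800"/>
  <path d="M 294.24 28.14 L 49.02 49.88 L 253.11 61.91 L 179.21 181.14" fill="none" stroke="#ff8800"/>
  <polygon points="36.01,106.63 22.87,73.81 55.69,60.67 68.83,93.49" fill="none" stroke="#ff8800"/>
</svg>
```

Since the viewBox matches the mm dimensions, user units are millimetres directly. The only transform is the Y-flip y_m = 263.20 − y_svg.

Shape 1 is a line segment drawn with `<line>`. Its stroke #ff8800 means cut at S738, F1585. After flipping Y the toolpath is (100.04,55.59) → (248.76,79.94).

Shape 2 is a open polyline drawn with `<path>`. Its stroke #ff8800 means cut at S738, F1585. After flipping Y the toolpath is (294.24,235.06) → (49.02,213.32) → (253.11,201.29) → (179.21,82.06).

Shape 3 is a regular polygon drawn with `<polygon>`. Its stroke #ff8800 means cut at S738, F1585. After flipping Y the toolpath is (36.01,156.57) → (22.87,189.39) → (55.69,202.53) → (68.83,169.71) → (36.01,156.57), returning to the start.

G21
G90
G0 X100.04 Y55.59
M4 S738
G01 X248.76 Y79.94 F1585
M5
G0 X294.24 Y235.06
M4 S738
G01 X49.02 Y213.32 F1585
G01 X253.11 Y201.29
G01 X179.21 Y82.06
M5
G0 X36.01 Y156.57
M4 S738
G01 X22.87 Y189.39 F1585
G01 X55.69 Y202.53
G01 X68.83 Y169.71
G01 X36.01 Y156.57
M5
G0 X0.00 Y0.00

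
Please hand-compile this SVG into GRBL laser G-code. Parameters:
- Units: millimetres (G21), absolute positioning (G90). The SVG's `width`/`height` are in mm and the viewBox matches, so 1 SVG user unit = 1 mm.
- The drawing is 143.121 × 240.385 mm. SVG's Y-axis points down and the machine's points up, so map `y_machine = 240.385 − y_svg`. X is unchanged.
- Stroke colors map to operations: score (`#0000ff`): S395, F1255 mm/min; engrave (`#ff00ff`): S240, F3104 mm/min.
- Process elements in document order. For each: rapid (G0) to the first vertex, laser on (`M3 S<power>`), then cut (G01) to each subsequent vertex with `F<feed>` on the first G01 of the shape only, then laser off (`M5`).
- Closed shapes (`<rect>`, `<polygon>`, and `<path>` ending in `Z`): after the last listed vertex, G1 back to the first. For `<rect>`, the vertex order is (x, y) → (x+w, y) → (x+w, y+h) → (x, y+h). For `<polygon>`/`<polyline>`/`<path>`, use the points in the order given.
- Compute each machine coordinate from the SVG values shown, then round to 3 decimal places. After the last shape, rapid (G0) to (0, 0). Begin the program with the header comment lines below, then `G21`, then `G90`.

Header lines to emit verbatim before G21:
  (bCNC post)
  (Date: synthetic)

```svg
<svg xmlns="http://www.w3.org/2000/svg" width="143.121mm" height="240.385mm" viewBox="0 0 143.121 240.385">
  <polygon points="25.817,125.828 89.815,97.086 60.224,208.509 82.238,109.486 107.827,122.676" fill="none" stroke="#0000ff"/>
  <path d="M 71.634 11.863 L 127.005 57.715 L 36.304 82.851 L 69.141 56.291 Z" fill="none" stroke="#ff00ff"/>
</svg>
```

1 u = 1 mm; y_m = 240.385 − y.

[1] `<polygon>` closed polygon, #0000ff→score S395 F1255: (25.817,114.557) → (89.815,143.299) → (60.224,31.876) → (82.238,130.899) → (107.827,117.709) → (25.817,114.557) (closed)

[2] `<path>` closed polygon, #ff00ff→engrave S240 F3104: (71.634,228.522) → (127.005,182.670) → (36.304,157.534) → (69.141,184.094) → (71.634,228.522) (closed)

(bCNC post)
(Date: synthetic)
G21
G90
G0 X25.817 Y114.557
M3 S395
G01 X89.815 Y143.299 F1255
G01 X60.224 Y31.876
G01 X82.238 Y130.899
G01 X107.827 Y117.709
G01 X25.817 Y114.557
M5
G0 X71.634 Y228.522
M3 S240
G01 X127.005 Y182.670 F3104
G01 X36.304 Y157.534
G01 X69.141 Y184.094
G01 X71.634 Y228.522
M5
G0 X0.000 Y0.000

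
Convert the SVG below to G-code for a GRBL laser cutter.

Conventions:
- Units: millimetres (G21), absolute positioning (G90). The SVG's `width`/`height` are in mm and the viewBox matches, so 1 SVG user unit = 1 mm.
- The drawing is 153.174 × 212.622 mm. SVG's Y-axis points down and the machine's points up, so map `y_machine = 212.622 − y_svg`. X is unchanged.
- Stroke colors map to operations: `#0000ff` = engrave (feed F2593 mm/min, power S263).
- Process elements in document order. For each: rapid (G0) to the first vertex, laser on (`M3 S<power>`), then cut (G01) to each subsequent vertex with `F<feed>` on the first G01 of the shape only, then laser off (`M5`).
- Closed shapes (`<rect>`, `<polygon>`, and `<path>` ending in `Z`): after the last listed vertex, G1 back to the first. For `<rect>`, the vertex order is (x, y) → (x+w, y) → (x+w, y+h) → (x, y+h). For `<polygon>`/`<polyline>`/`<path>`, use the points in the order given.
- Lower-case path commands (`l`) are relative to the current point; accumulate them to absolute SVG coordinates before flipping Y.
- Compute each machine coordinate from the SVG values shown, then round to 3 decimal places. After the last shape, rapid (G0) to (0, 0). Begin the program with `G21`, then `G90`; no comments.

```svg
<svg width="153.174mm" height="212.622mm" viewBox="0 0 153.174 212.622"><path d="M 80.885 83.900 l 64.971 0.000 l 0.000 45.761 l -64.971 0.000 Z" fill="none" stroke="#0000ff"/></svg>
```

G21
G90
G0 X80.885 Y128.722
M3 S263
G01 X145.856 Y128.722 F2593
G01 X145.856 Y82.961
G01 X80.885 Y82.961
G01 X80.885 Y128.722
M5
G0 X0.000 Y0.000

viewBox `0 0 153.174 212.622` with mm width/height → 1 unit = 1 mm. Flip: y_m = 212.622 − y_svg.

**Shape 1** — `<path>` rectangle, stroke `#0000ff` → engrave (S263, F2593). Machine vertices: (80.885,128.722) → (145.856,128.722) → (145.856,82.961) → (80.885,82.961) → (80.885,128.722). Closed: final G1 returns to the first vertex.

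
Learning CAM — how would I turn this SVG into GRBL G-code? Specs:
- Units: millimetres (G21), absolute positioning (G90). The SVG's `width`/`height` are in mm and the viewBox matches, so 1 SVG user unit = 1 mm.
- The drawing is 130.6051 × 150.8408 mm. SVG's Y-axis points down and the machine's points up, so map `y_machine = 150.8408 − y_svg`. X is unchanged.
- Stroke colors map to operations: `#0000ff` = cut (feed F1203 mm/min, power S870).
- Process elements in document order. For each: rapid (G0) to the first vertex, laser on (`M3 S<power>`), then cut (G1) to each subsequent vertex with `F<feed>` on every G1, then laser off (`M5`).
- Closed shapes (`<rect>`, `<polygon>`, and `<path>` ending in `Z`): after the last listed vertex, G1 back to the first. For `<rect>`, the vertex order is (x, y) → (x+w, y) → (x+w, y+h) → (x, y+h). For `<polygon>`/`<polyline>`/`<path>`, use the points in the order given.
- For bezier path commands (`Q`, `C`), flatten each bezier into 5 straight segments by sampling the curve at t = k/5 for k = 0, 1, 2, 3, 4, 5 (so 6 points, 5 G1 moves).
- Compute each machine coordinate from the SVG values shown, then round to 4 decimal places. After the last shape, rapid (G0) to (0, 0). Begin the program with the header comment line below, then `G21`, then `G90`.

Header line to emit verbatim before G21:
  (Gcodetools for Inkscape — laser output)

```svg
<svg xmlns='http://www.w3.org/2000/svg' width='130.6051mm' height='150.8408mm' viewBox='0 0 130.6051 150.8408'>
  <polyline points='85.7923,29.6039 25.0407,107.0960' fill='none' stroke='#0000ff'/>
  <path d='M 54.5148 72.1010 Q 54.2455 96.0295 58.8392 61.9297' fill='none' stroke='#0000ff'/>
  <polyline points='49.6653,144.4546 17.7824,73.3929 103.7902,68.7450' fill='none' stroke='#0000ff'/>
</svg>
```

viewBox `0 0 130.6051 150.8408` with mm width/height → 1 unit = 1 mm. Flip: y_m = 150.8408 − y_svg.

**Shape 1** — `<polyline>` line segment, stroke `#0000ff` → cut (S870, F1203). Machine vertices: (85.7923,121.2369) → (25.0407,43.7448). Open path.

**Shape 2** — `<path>` quadratic bezier, stroke `#0000ff` → cut (S870, F1203). Control points (SVG): P0=(54.5148,72.1010), P1=(54.2455,96.0295), P2=(58.8392,61.9297); sampled at t=k/5. Machine vertices: (54.5148,78.7398) → (54.6016,71.4895) → (55.0774,68.8815) → (55.9423,70.9158) → (57.1962,77.5923) → (58.8392,88.9111). Open path.

**Shape 3** — `<polyline>` open polyline, stroke `#0000ff` → cut (S870, F1203). Machine vertices: (49.6653,6.3862) → (17.7824,77.4479) → (103.7902,82.0958). Open path.

(Gcodetools for Inkscape — laser output)
G21
G90
G0 X85.7923 Y121.2369
M3 S870
G1 X25.0407 Y43.7448 F1203
M5
G0 X54.5148 Y78.7398
M3 S870
G1 X54.6016 Y71.4895 F1203
G1 X55.0774 Y68.8815 F1203
G1 X55.9423 Y70.9158 F1203
G1 X57.1962 Y77.5923 F1203
G1 X58.8392 Y88.9111 F1203
M5
G0 X49.6653 Y6.3862
M3 S870
G1 X17.7824 Y77.4479 F1203
G1 X103.7902 Y82.0958 F1203
M5
G0 X0.0000 Y0.0000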